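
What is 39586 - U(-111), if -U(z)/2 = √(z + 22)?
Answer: 39586 + 2*I*√89 ≈ 39586.0 + 18.868*I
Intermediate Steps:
U(z) = -2*√(22 + z) (U(z) = -2*√(z + 22) = -2*√(22 + z))
39586 - U(-111) = 39586 - (-2)*√(22 - 111) = 39586 - (-2)*√(-89) = 39586 - (-2)*I*√89 = 39586 + 2*I*√89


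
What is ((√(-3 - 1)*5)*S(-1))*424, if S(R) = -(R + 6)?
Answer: -21200*I ≈ -21200.0*I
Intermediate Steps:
S(R) = -6 - R (S(R) = -(6 + R) = -6 - R)
((√(-3 - 1)*5)*S(-1))*424 = ((√(-3 - 1)*5)*(-6 - 1*(-1)))*424 = ((√(-4)*5)*(-6 + 1))*424 = (((2*I)*5)*(-5))*424 = ((10*I)*(-5))*424 = -50*I*424 = -21200*I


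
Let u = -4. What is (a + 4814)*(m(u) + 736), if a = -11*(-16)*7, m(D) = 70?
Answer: 4873076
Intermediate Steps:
a = 1232 (a = 176*7 = 1232)
(a + 4814)*(m(u) + 736) = (1232 + 4814)*(70 + 736) = 6046*806 = 4873076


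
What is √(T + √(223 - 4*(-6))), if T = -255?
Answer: √(-255 + √247) ≈ 15.469*I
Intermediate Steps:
√(T + √(223 - 4*(-6))) = √(-255 + √(223 - 4*(-6))) = √(-255 + √(223 + 24)) = √(-255 + √247)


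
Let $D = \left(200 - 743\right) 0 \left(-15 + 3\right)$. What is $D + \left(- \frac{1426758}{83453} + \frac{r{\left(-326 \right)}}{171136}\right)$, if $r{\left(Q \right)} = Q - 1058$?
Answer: $- \frac{30535644505}{1785226576} \approx -17.105$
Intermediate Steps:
$r{\left(Q \right)} = -1058 + Q$
$D = 0$ ($D = - 543 \cdot 0 \left(-12\right) = \left(-543\right) 0 = 0$)
$D + \left(- \frac{1426758}{83453} + \frac{r{\left(-326 \right)}}{171136}\right) = 0 - \left(\frac{1426758}{83453} - \frac{-1058 - 326}{171136}\right) = 0 - \frac{30535644505}{1785226576} = - \frac{30535644505}{1785226576}$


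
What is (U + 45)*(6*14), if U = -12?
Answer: 2772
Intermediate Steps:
(U + 45)*(6*14) = (-12 + 45)*(6*14) = 33*84 = 2772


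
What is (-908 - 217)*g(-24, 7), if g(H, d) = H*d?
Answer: 189000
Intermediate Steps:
(-908 - 217)*g(-24, 7) = (-908 - 217)*(-24*7) = -1125*(-168) = 189000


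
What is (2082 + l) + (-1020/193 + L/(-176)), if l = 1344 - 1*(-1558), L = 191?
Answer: 169080129/33968 ≈ 4977.6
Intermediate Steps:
l = 2902 (l = 1344 + 1558 = 2902)
(2082 + l) + (-1020/193 + L/(-176)) = (2082 + 2902) + (-1020/193 + 191/(-176)) = 4984 + (-1020*1/193 + 191*(-1/176)) = 4984 + (-1020/193 - 191/176) = 4984 - 216383/33968 = 169080129/33968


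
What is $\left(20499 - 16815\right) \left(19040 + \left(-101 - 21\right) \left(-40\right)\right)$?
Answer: $88121280$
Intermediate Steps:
$\left(20499 - 16815\right) \left(19040 + \left(-101 - 21\right) \left(-40\right)\right) = 3684 \left(19040 - -4880\right) = 3684 \left(19040 + 4880\right) = 3684 \cdot 23920 = 88121280$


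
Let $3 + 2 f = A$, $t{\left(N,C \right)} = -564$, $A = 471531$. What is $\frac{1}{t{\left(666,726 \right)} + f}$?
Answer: $\frac{1}{235200} \approx 4.2517 \cdot 10^{-6}$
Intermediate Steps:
$f = 235764$ ($f = - \frac{3}{2} + \frac{1}{2} \cdot 471531 = - \frac{3}{2} + \frac{471531}{2} = 235764$)
$\frac{1}{t{\left(666,726 \right)} + f} = \frac{1}{-564 + 235764} = \frac{1}{235200}$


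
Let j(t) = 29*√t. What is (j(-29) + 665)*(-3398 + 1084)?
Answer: -1538810 - 67106*I*√29 ≈ -1.5388e+6 - 3.6138e+5*I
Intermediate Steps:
(j(-29) + 665)*(-3398 + 1084) = (29*√(-29) + 665)*(-3398 + 1084) = (29*(I*√29) + 665)*(-2314) = (29*I*√29 + 665)*(-2314) = (665 + 29*I*√29)*(-2314) = -1538810 - 67106*I*√29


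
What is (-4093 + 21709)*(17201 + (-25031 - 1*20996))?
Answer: -507798816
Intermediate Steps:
(-4093 + 21709)*(17201 + (-25031 - 1*20996)) = 17616*(17201 + (-25031 - 20996)) = 17616*(17201 - 46027) = 17616*(-28826) = -507798816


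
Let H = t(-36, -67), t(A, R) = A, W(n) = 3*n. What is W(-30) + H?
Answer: -126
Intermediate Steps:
H = -36
W(-30) + H = 3*(-30) - 36 = -90 - 36 = -126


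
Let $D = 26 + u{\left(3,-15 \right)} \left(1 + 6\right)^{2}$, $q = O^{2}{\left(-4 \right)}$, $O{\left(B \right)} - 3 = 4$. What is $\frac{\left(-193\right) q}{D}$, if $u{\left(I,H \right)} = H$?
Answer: $\frac{9457}{709} \approx 13.339$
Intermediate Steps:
$O{\left(B \right)} = 7$ ($O{\left(B \right)} = 3 + 4 = 7$)
$q = 49$ ($q = 7^{2} = 49$)
$D = -709$ ($D = 26 - 15 \left(1 + 6\right)^{2} = 26 - 15 \cdot 7^{2} = 26 - 735 = -709$)
$\frac{\left(-193\right) q}{D} = \frac{\left(-193\right) 49}{-709} = \left(-9457\right) \left(- \frac{1}{709}\right) = \frac{9457}{709}$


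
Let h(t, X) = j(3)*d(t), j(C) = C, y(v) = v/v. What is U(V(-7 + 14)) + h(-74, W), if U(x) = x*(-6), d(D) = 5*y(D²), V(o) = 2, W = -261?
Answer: 3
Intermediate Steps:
y(v) = 1
d(D) = 5 (d(D) = 5*1 = 5)
h(t, X) = 15 (h(t, X) = 3*5 = 15)
U(x) = -6*x
U(V(-7 + 14)) + h(-74, W) = -6*2 + 15 = -12 + 15 = 3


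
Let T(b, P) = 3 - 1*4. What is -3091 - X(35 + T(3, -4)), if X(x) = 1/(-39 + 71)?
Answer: -98913/32 ≈ -3091.0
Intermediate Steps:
T(b, P) = -1 (T(b, P) = 3 - 4 = -1)
X(x) = 1/32
-3091 - X(35 + T(3, -4)) = -3091 - 1*1/32 = -3091 - 1/32 = -98913/32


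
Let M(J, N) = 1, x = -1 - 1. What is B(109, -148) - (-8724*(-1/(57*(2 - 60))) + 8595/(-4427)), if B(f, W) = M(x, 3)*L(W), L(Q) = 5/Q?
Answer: 86387561/19000684 ≈ 4.5465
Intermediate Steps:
x = -2
B(f, W) = 5/W (B(f, W) = 1*(5/W) = 5/W)
B(109, -148) - (-8724*(-1/(57*(2 - 60))) + 8595/(-4427)) = 5/(-148) - (-8724*(-1/(57*(2 - 60))) + 8595/(-4427)) = 5*(-1/148) - (-8724/((-57*(-58))) + 8595*(-1/4427)) = -5/148 - (-8724/3306 - 8595/4427) = -5/148 - (-8724*1/3306 - 8595/4427) = -5/148 - (-1454/551 - 8595/4427) = -5/148 - 1*(-588037/128383) = -5/148 + 588037/128383 = 86387561/19000684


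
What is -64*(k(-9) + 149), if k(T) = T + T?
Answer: -8384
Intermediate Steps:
k(T) = 2*T
-64*(k(-9) + 149) = -64*(2*(-9) + 149) = -64*(-18 + 149) = -64*131 = -8384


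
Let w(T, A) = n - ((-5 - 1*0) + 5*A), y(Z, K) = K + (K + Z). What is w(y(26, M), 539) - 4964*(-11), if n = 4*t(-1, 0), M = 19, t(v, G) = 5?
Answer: 51934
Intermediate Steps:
n = 20 (n = 4*5 = 20)
y(Z, K) = Z + 2*K
w(T, A) = 25 - 5*A (w(T, A) = 20 - ((-5 - 1*0) + 5*A) = 20 - ((-5 + 0) + 5*A) = 20 - (-5 + 5*A) = 20 + (5 - 5*A) = 25 - 5*A)
w(y(26, M), 539) - 4964*(-11) = (25 - 5*539) - 4964*(-11) = (25 - 2695) + 54604 = -2670 + 54604 = 51934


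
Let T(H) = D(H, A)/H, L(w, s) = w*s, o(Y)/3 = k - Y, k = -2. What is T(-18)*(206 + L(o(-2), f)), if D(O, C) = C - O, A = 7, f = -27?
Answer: -2575/9 ≈ -286.11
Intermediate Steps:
o(Y) = -6 - 3*Y (o(Y) = 3*(-2 - Y) = -6 - 3*Y)
L(w, s) = s*w
T(H) = (7 - H)/H
T(-18)*(206 + L(o(-2), f)) = ((7 - 1*(-18))/(-18))*(206 - 27*(-6 - 3*(-2))) = (-(7 + 18)/18)*(206 - 27*(-6 + 6)) = (-1/18*25)*(206 - 27*0) = -25*(206 + 0)/18 = -25/18*206 = -2575/9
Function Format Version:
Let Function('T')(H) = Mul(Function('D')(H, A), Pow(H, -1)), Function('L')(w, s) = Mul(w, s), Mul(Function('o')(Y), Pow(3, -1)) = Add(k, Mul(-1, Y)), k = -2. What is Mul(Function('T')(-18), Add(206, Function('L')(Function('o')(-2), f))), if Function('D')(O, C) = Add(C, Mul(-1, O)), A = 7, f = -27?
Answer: Rational(-2575, 9) ≈ -286.11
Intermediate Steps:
Function('o')(Y) = Add(-6, Mul(-3, Y)) (Function('o')(Y) = Mul(3, Add(-2, Mul(-1, Y))) = Add(-6, Mul(-3, Y)))
Function('L')(w, s) = Mul(s, w)
Function('T')(H) = Mul(Pow(H, -1), Add(7, Mul(-1, H))) (Function('T')(H) = Mul(Add(7, Mul(-1, H)), Pow(H, -1)) = Mul(Pow(H, -1), Add(7, Mul(-1, H))))
Mul(Function('T')(-18), Add(206, Function('L')(Function('o')(-2), f))) = Mul(Mul(Pow(-18, -1), Add(7, Mul(-1, -18))), Add(206, Mul(-27, Add(-6, Mul(-3, -2))))) = Mul(Mul(Rational(-1, 18), Add(7, 18)), Add(206, Mul(-27, Add(-6, 6)))) = Mul(Mul(Rational(-1, 18), 25), Add(206, Mul(-27, 0))) = Mul(Rational(-25, 18), Add(206, 0)) = Mul(Rational(-25, 18), 206) = Rational(-2575, 9)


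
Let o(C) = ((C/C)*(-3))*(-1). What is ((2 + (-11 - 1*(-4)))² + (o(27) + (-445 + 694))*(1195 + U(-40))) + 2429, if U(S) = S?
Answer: 293514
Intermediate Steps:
o(C) = 3 (o(C) = (1*(-3))*(-1) = -3*(-1) = 3)
((2 + (-11 - 1*(-4)))² + (o(27) + (-445 + 694))*(1195 + U(-40))) + 2429 = ((2 + (-11 - 1*(-4)))² + (3 + (-445 + 694))*(1195 - 40)) + 2429 = ((2 + (-11 + 4))² + (3 + 249)*1155) + 2429 = ((2 - 7)² + 252*1155) + 2429 = ((-5)² + 291060) + 2429 = (25 + 291060) + 2429 = 291085 + 2429 = 293514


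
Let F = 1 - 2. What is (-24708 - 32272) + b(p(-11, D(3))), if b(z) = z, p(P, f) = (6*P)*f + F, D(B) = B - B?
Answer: -56981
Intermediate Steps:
D(B) = 0
F = -1
p(P, f) = -1 + 6*P*f (p(P, f) = (6*P)*f - 1 = 6*P*f - 1 = -1 + 6*P*f)
(-24708 - 32272) + b(p(-11, D(3))) = (-24708 - 32272) + (-1 + 6*(-11)*0) = -56980 + (-1 + 0) = -56980 - 1 = -56981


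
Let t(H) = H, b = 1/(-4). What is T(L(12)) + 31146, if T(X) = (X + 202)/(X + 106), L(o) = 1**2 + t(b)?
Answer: 13300153/427 ≈ 31148.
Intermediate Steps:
b = -1/4 (b = 1*(-1/4) = -1/4 ≈ -0.25000)
L(o) = 3/4 (L(o) = 1**2 - 1/4 = 1 - 1/4 = 3/4)
T(X) = (202 + X)/(106 + X)
T(L(12)) + 31146 = (202 + 3/4)/(106 + 3/4) + 31146 = (811/4)/(427/4) + 31146 = (4/427)*(811/4) + 31146 = 811/427 + 31146 = 13300153/427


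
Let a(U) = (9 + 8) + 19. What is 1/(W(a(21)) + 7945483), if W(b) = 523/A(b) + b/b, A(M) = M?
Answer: 36/286037947 ≈ 1.2586e-7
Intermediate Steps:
a(U) = 36 (a(U) = 17 + 19 = 36)
W(b) = 1 + 523/b (W(b) = 523/b + b/b = 523/b + 1 = 1 + 523/b)
1/(W(a(21)) + 7945483) = 1/((523 + 36)/36 + 7945483) = 1/((1/36)*559 + 7945483) = 1/(559/36 + 7945483) = 1/(286037947/36) = 36/286037947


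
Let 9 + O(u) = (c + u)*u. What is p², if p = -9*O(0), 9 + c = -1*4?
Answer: 6561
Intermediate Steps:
c = -13 (c = -9 - 1*4 = -9 - 4 = -13)
O(u) = -9 + u*(-13 + u) (O(u) = -9 + (-13 + u)*u = -9 + u*(-13 + u))
p = 81 (p = -9*(-9 + 0² - 13*0) = -9*(-9 + 0 + 0) = -9*(-9) = 81)
p² = 81² = 6561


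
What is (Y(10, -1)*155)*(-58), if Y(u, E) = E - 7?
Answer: 71920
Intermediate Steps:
Y(u, E) = -7 + E
(Y(10, -1)*155)*(-58) = ((-7 - 1)*155)*(-58) = -8*155*(-58) = -1240*(-58) = 71920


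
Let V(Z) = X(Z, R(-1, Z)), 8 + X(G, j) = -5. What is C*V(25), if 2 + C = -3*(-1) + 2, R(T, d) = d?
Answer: -39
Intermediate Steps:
X(G, j) = -13 (X(G, j) = -8 - 5 = -13)
V(Z) = -13
C = 3 (C = -2 + (-3*(-1) + 2) = -2 + (3 + 2) = -2 + 5 = 3)
C*V(25) = 3*(-13) = -39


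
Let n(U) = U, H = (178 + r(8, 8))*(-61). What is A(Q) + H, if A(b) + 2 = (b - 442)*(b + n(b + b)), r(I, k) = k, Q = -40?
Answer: 46492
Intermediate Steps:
H = -11346 (H = (178 + 8)*(-61) = 186*(-61) = -11346)
A(b) = -2 + 3*b*(-442 + b) (A(b) = -2 + (b - 442)*(b + (b + b)) = -2 + (-442 + b)*(b + 2*b) = -2 + (-442 + b)*(3*b) = -2 + 3*b*(-442 + b))
A(Q) + H = (-2 - 1326*(-40) + 3*(-40)**2) - 11346 = (-2 + 53040 + 3*1600) - 11346 = (-2 + 53040 + 4800) - 11346 = 57838 - 11346 = 46492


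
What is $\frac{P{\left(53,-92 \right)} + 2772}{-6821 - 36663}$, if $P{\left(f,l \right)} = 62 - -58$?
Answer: $- \frac{723}{10871} \approx -0.066507$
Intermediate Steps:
$P{\left(f,l \right)} = 120$ ($P{\left(f,l \right)} = 62 + 58 = 120$)
$\frac{P{\left(53,-92 \right)} + 2772}{-6821 - 36663} = \frac{120 + 2772}{-6821 - 36663} = \frac{2892}{-43484} = 2892 \left(- \frac{1}{43484}\right) = - \frac{723}{10871}$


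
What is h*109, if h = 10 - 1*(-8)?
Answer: 1962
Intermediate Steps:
h = 18 (h = 10 + 8 = 18)
h*109 = 18*109 = 1962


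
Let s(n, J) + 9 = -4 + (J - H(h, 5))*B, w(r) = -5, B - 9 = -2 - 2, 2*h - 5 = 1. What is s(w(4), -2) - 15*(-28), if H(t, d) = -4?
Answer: 417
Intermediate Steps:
h = 3 (h = 5/2 + (1/2)*1 = 5/2 + 1/2 = 3)
B = 5 (B = 9 + (-2 - 2) = 9 - 4 = 5)
s(n, J) = 7 + 5*J (s(n, J) = -9 + (-4 + (J - 1*(-4))*5) = -9 + (-4 + (J + 4)*5) = -9 + (-4 + (4 + J)*5) = -9 + (-4 + (20 + 5*J)) = -9 + (16 + 5*J) = 7 + 5*J)
s(w(4), -2) - 15*(-28) = (7 + 5*(-2)) - 15*(-28) = (7 - 10) + 420 = -3 + 420 = 417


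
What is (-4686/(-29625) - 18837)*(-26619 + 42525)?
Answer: -2958735709578/9875 ≈ -2.9962e+8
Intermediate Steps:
(-4686/(-29625) - 18837)*(-26619 + 42525) = (-4686*(-1/29625) - 18837)*15906 = (1562/9875 - 18837)*15906 = -186013813/9875*15906 = -2958735709578/9875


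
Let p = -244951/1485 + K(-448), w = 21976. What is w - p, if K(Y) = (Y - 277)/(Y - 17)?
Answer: 1019186866/46035 ≈ 22139.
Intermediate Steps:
K(Y) = (-277 + Y)/(-17 + Y)
p = -7521706/46035 (p = -244951/1485 + (-277 - 448)/(-17 - 448) = -244951*1/1485 - 725/(-465) = -244951/1485 - 1/465*(-725) = -244951/1485 + 145/93 = -7521706/46035 ≈ -163.39)
w - p = 21976 - 1*(-7521706/46035) = 21976 + 7521706/46035 = 1019186866/46035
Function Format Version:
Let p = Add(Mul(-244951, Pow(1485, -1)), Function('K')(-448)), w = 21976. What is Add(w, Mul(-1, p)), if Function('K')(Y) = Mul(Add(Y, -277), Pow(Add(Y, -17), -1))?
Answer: Rational(1019186866, 46035) ≈ 22139.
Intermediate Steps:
Function('K')(Y) = Mul(Pow(Add(-17, Y), -1), Add(-277, Y)) (Function('K')(Y) = Mul(Add(-277, Y), Pow(Add(-17, Y), -1)) = Mul(Pow(Add(-17, Y), -1), Add(-277, Y)))
p = Rational(-7521706, 46035) (p = Add(Mul(-244951, Pow(1485, -1)), Mul(Pow(Add(-17, -448), -1), Add(-277, -448))) = Add(Mul(-244951, Rational(1, 1485)), Mul(Pow(-465, -1), -725)) = Add(Rational(-244951, 1485), Mul(Rational(-1, 465), -725)) = Add(Rational(-244951, 1485), Rational(145, 93)) = Rational(-7521706, 46035) ≈ -163.39)
Add(w, Mul(-1, p)) = Add(21976, Mul(-1, Rational(-7521706, 46035))) = Add(21976, Rational(7521706, 46035)) = Rational(1019186866, 46035)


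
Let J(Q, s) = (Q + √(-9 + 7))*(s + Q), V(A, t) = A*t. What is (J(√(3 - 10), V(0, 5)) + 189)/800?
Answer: 91/400 - √14/800 ≈ 0.22282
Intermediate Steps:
J(Q, s) = (Q + s)*(Q + I*√2) (J(Q, s) = (Q + √(-2))*(Q + s) = (Q + I*√2)*(Q + s) = (Q + s)*(Q + I*√2))
(J(√(3 - 10), V(0, 5)) + 189)/800 = (((√(3 - 10))² + √(3 - 10)*(0*5) + I*√(3 - 10)*√2 + I*(0*5)*√2) + 189)/800 = (((√(-7))² + √(-7)*0 + I*√(-7)*√2 + I*0*√2) + 189)*(1/800) = (((I*√7)² + (I*√7)*0 + I*(I*√7)*√2 + 0) + 189)*(1/800) = ((-7 + 0 - √14 + 0) + 189)*(1/800) = ((-7 - √14) + 189)*(1/800) = (182 - √14)*(1/800) = 91/400 - √14/800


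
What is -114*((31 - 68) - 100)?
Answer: 15618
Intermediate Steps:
-114*((31 - 68) - 100) = -114*(-37 - 100) = -114*(-137) = 15618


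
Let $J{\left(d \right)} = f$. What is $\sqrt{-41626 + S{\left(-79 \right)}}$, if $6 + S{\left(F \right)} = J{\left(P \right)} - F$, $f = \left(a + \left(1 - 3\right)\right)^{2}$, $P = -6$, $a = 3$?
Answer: $28 i \sqrt{53} \approx 203.84 i$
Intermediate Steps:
$f = 1$ ($f = \left(3 + \left(1 - 3\right)\right)^{2} = \left(3 - 2\right)^{2} = 1^{2} = 1$)
$J{\left(d \right)} = 1$
$S{\left(F \right)} = -5 - F$ ($S{\left(F \right)} = -6 - \left(-1 + F\right) = -5 - F$)
$\sqrt{-41626 + S{\left(-79 \right)}} = \sqrt{-41626 - -74} = \sqrt{-41626 + \left(-5 + 79\right)} = \sqrt{-41626 + 74} = \sqrt{-41552} = 28 i \sqrt{53}$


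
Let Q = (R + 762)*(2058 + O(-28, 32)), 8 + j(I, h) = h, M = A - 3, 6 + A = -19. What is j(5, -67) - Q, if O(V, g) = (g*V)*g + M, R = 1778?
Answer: 67670605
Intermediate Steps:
A = -25 (A = -6 - 19 = -25)
M = -28 (M = -25 - 3 = -28)
j(I, h) = -8 + h
O(V, g) = -28 + V*g**2 (O(V, g) = (g*V)*g - 28 = (V*g)*g - 28 = V*g**2 - 28 = -28 + V*g**2)
Q = -67670680 (Q = (1778 + 762)*(2058 + (-28 - 28*32**2)) = 2540*(2058 + (-28 - 28*1024)) = 2540*(2058 + (-28 - 28672)) = 2540*(2058 - 28700) = 2540*(-26642) = -67670680)
j(5, -67) - Q = (-8 - 67) - 1*(-67670680) = -75 + 67670680 = 67670605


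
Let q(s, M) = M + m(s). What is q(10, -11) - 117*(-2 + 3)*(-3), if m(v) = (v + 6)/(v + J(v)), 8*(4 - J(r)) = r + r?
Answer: 7852/23 ≈ 341.39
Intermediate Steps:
J(r) = 4 - r/4 (J(r) = 4 - (r + r)/8 = 4 - r/4)
m(v) = (6 + v)/(4 + 3*v/4) (m(v) = (v + 6)/(v + (4 - v/4)) = (6 + v)/(4 + 3*v/4))
q(s, M) = M + 4*(6 + s)/(16 + 3*s)
q(10, -11) - 117*(-2 + 3)*(-3) = (24 + 4*10 - 11*(16 + 3*10))/(16 + 3*10) - 117*(-2 + 3)*(-3) = (24 + 40 - 11*(16 + 30))/(16 + 30) - 117*(-3) = (24 + 40 - 11*46)/46 - 117*(-3) = (24 + 40 - 506)/46 + 351 = (1/46)*(-442) + 351 = -221/23 + 351 = 7852/23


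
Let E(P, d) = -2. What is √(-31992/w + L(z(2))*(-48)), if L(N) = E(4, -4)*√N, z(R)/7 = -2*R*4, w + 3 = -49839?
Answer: 2*√(1230359 + 736066656*I*√7)/2769 ≈ 22.546 + 22.531*I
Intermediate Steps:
w = -49842 (w = -3 - 49839 = -49842)
z(R) = -56*R (z(R) = 7*(-2*R*4) = 7*(-8*R) = -56*R)
L(N) = -2*√N
√(-31992/w + L(z(2))*(-48)) = √(-31992/(-49842) - 2*4*I*√7*(-48)) = √(-31992*(-1/49842) - 8*I*√7*(-48)) = √(5332/8307 - 8*I*√7*(-48)) = √(5332/8307 + 384*I*√7)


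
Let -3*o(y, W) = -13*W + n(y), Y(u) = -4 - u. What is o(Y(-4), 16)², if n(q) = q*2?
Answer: 43264/9 ≈ 4807.1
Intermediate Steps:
n(q) = 2*q
o(y, W) = -2*y/3 + 13*W/3 (o(y, W) = -(-13*W + 2*y)/3 = -2*y/3 + 13*W/3)
o(Y(-4), 16)² = (-2*(-4 - 1*(-4))/3 + (13/3)*16)² = (-2*(-4 + 4)/3 + 208/3)² = (-⅔*0 + 208/3)² = (0 + 208/3)² = (208/3)² = 43264/9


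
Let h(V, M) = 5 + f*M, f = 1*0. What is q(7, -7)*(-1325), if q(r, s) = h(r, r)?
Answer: -6625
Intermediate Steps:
f = 0
h(V, M) = 5 (h(V, M) = 5 + 0*M = 5 + 0 = 5)
q(r, s) = 5
q(7, -7)*(-1325) = 5*(-1325) = -6625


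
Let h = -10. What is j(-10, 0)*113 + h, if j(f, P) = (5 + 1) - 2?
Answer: 442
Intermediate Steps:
j(f, P) = 4 (j(f, P) = 6 - 2 = 4)
j(-10, 0)*113 + h = 4*113 - 10 = 452 - 10 = 442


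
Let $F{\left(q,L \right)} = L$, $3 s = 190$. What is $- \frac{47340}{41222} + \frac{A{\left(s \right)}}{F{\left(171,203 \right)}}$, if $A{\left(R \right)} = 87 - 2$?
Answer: $- \frac{3053075}{4184033} \approx -0.7297$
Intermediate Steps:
$s = \frac{190}{3}$ ($s = \frac{1}{3} \cdot 190 = \frac{190}{3} \approx 63.333$)
$A{\left(R \right)} = 85$
$- \frac{47340}{41222} + \frac{A{\left(s \right)}}{F{\left(171,203 \right)}} = - \frac{47340}{41222} + \frac{85}{203} = \left(-47340\right) \frac{1}{41222} + 85 \cdot \frac{1}{203} = - \frac{23670}{20611} + \frac{85}{203} = - \frac{3053075}{4184033}$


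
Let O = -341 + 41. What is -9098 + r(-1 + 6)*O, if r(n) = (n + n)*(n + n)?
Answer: -39098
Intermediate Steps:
O = -300
r(n) = 4*n² (r(n) = (2*n)*(2*n) = 4*n²)
-9098 + r(-1 + 6)*O = -9098 + (4*(-1 + 6)²)*(-300) = -9098 + (4*5²)*(-300) = -9098 + (4*25)*(-300) = -9098 + 100*(-300) = -9098 - 30000 = -39098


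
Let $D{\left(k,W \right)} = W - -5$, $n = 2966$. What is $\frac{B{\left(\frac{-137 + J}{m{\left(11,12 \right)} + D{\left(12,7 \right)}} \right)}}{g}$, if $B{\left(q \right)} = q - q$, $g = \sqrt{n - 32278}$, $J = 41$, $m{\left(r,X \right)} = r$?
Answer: $0$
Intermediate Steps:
$g = 8 i \sqrt{458}$ ($g = \sqrt{2966 - 32278} = \sqrt{-29312} = 8 i \sqrt{458} \approx 171.21 i$)
$D{\left(k,W \right)} = 5 + W$ ($D{\left(k,W \right)} = W + 5 = 5 + W$)
$B{\left(q \right)} = 0$
$\frac{B{\left(\frac{-137 + J}{m{\left(11,12 \right)} + D{\left(12,7 \right)}} \right)}}{g} = \frac{0}{8 i \sqrt{458}} = 0 \left(- \frac{i \sqrt{458}}{3664}\right) = 0$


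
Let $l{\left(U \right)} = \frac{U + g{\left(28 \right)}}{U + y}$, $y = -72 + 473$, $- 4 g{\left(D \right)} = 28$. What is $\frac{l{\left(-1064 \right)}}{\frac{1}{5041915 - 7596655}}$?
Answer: $- \frac{53649540}{13} \approx -4.1269 \cdot 10^{6}$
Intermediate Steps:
$g{\left(D \right)} = -7$ ($g{\left(D \right)} = \left(- \frac{1}{4}\right) 28 = -7$)
$y = 401$
$l{\left(U \right)} = \frac{-7 + U}{401 + U}$ ($l{\left(U \right)} = \frac{U - 7}{U + 401} = \frac{-7 + U}{401 + U}$)
$\frac{l{\left(-1064 \right)}}{\frac{1}{5041915 - 7596655}} = \frac{\frac{1}{401 - 1064} \left(-7 - 1064\right)}{\frac{1}{5041915 - 7596655}} = \frac{\frac{1}{-663} \left(-1071\right)}{\frac{1}{-2554740}} = \frac{\left(- \frac{1}{663}\right) \left(-1071\right)}{- \frac{1}{2554740}} = \frac{21}{13} \left(-2554740\right) = - \frac{53649540}{13}$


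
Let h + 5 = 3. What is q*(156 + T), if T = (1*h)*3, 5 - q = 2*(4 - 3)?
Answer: 450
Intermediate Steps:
h = -2 (h = -5 + 3 = -2)
q = 3 (q = 5 - 2*(4 - 3) = 5 - 2 = 3)
T = -6 (T = (1*(-2))*3 = -2*3 = -6)
q*(156 + T) = 3*(156 - 6) = 3*150 = 450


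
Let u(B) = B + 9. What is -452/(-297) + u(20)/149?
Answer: 75961/44253 ≈ 1.7165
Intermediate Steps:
u(B) = 9 + B
-452/(-297) + u(20)/149 = -452/(-297) + (9 + 20)/149 = -452*(-1/297) + 29*(1/149) = 452/297 + 29/149 = 75961/44253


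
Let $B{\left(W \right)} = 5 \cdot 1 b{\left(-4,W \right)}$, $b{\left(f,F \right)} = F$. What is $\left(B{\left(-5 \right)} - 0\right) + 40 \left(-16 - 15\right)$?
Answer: $-1265$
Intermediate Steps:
$B{\left(W \right)} = 5 W$ ($B{\left(W \right)} = 5 \cdot 1 W = 5 W$)
$\left(B{\left(-5 \right)} - 0\right) + 40 \left(-16 - 15\right) = \left(5 \left(-5\right) - 0\right) + 40 \left(-16 - 15\right) = \left(-25 + 0\right) + 40 \left(-16 - 15\right) = -25 + 40 \left(-31\right) = -25 - 1240 = -1265$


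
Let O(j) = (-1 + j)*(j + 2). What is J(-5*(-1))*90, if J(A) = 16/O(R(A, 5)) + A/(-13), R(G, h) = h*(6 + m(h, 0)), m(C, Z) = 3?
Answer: -227970/6721 ≈ -33.919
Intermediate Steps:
R(G, h) = 9*h (R(G, h) = h*(6 + 3) = h*9 = 9*h)
O(j) = (-1 + j)*(2 + j)
J(A) = 4/517 - A/13 (J(A) = 16/(-2 + 9*5 + (9*5)²) + A/(-13) = 16/(-2 + 45 + 45²) + A*(-1/13) = 16/(-2 + 45 + 2025) - A/13 = 16/2068 - A/13 = 16*(1/2068) - A/13 = 4/517 - A/13)
J(-5*(-1))*90 = (4/517 - (-5)*(-1)/13)*90 = (4/517 - 1/13*5)*90 = (4/517 - 5/13)*90 = -2533/6721*90 = -227970/6721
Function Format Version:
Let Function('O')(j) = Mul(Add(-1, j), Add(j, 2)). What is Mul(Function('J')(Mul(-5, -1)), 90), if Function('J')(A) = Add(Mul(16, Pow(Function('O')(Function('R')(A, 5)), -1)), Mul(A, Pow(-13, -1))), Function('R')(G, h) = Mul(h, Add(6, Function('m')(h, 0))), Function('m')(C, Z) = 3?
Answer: Rational(-227970, 6721) ≈ -33.919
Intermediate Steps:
Function('R')(G, h) = Mul(9, h) (Function('R')(G, h) = Mul(h, Add(6, 3)) = Mul(h, 9) = Mul(9, h))
Function('O')(j) = Mul(Add(-1, j), Add(2, j))
Function('J')(A) = Add(Rational(4, 517), Mul(Rational(-1, 13), A)) (Function('J')(A) = Add(Mul(16, Pow(Add(-2, Mul(9, 5), Pow(Mul(9, 5), 2)), -1)), Mul(A, Pow(-13, -1))) = Add(Mul(16, Pow(Add(-2, 45, Pow(45, 2)), -1)), Mul(A, Rational(-1, 13))) = Add(Mul(16, Pow(Add(-2, 45, 2025), -1)), Mul(Rational(-1, 13), A)) = Add(Mul(16, Pow(2068, -1)), Mul(Rational(-1, 13), A)) = Add(Mul(16, Rational(1, 2068)), Mul(Rational(-1, 13), A)) = Add(Rational(4, 517), Mul(Rational(-1, 13), A)))
Mul(Function('J')(Mul(-5, -1)), 90) = Mul(Add(Rational(4, 517), Mul(Rational(-1, 13), Mul(-5, -1))), 90) = Mul(Add(Rational(4, 517), Mul(Rational(-1, 13), 5)), 90) = Mul(Add(Rational(4, 517), Rational(-5, 13)), 90) = Mul(Rational(-2533, 6721), 90) = Rational(-227970, 6721)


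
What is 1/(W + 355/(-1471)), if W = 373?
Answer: 1471/548328 ≈ 0.0026827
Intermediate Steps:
1/(W + 355/(-1471)) = 1/(373 + 355/(-1471)) = 1/(373 + 355*(-1/1471)) = 1/(373 - 355/1471) = 1/(548328/1471) = 1471/548328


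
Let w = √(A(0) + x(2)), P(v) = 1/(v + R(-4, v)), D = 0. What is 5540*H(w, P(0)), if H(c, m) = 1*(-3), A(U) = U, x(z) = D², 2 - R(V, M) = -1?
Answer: -16620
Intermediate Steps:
R(V, M) = 3 (R(V, M) = 2 - 1*(-1) = 2 + 1 = 3)
x(z) = 0 (x(z) = 0² = 0)
P(v) = 1/(3 + v) (P(v) = 1/(v + 3) = 1/(3 + v))
w = 0 (w = √(0 + 0) = √0 = 0)
H(c, m) = -3
5540*H(w, P(0)) = 5540*(-3) = -16620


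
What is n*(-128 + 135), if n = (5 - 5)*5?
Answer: 0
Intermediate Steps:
n = 0 (n = 0*5 = 0)
n*(-128 + 135) = 0*(-128 + 135) = 0*7 = 0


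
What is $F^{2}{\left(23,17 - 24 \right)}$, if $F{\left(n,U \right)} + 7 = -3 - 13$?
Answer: $529$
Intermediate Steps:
$F{\left(n,U \right)} = -23$ ($F{\left(n,U \right)} = -7 - 16 = -23$)
$F^{2}{\left(23,17 - 24 \right)} = \left(-23\right)^{2} = 529$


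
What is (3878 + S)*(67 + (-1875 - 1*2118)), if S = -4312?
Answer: 1703884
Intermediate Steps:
(3878 + S)*(67 + (-1875 - 1*2118)) = (3878 - 4312)*(67 + (-1875 - 1*2118)) = -434*(67 + (-1875 - 2118)) = -434*(67 - 3993) = -434*(-3926) = 1703884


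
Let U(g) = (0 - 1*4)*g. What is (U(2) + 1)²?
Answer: 49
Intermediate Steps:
U(g) = -4*g (U(g) = (0 - 4)*g = -4*g)
(U(2) + 1)² = (-4*2 + 1)² = (-8 + 1)² = (-7)² = 49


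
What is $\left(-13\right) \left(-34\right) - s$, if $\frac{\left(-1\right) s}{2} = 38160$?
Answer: $76762$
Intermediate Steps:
$s = -76320$ ($s = \left(-2\right) 38160 = -76320$)
$\left(-13\right) \left(-34\right) - s = \left(-13\right) \left(-34\right) - -76320 = 442 + 76320 = 76762$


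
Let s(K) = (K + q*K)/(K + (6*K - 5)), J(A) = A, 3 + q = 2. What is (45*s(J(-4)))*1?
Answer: 0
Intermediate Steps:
q = -1 (q = -3 + 2 = -1)
s(K) = 0 (s(K) = (K - K)/(K + (6*K - 5)) = 0/(K + (-5 + 6*K)) = 0/(-5 + 7*K) = 0)
(45*s(J(-4)))*1 = (45*0)*1 = 0*1 = 0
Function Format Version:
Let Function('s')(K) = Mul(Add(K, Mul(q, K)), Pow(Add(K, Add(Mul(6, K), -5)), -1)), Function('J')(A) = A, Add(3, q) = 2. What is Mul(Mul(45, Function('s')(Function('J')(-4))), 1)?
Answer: 0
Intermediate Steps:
q = -1 (q = Add(-3, 2) = -1)
Function('s')(K) = 0 (Function('s')(K) = Mul(Add(K, Mul(-1, K)), Pow(Add(K, Add(Mul(6, K), -5)), -1)) = Mul(0, Pow(Add(K, Add(-5, Mul(6, K))), -1)) = Mul(0, Pow(Add(-5, Mul(7, K)), -1)) = 0)
Mul(Mul(45, Function('s')(Function('J')(-4))), 1) = Mul(Mul(45, 0), 1) = Mul(0, 1) = 0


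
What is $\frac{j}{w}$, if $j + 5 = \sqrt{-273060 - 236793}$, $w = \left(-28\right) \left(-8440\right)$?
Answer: $- \frac{1}{47264} + \frac{i \sqrt{509853}}{236320} \approx -2.1158 \cdot 10^{-5} + 0.0030215 i$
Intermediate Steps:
$w = 236320$
$j = -5 + i \sqrt{509853}$ ($j = -5 + \sqrt{-273060 - 236793} = -5 + \sqrt{-509853} = -5 + i \sqrt{509853} \approx -5.0 + 714.04 i$)
$\frac{j}{w} = \frac{-5 + i \sqrt{509853}}{236320} = \left(-5 + i \sqrt{509853}\right) \frac{1}{236320} = - \frac{1}{47264} + \frac{i \sqrt{509853}}{236320}$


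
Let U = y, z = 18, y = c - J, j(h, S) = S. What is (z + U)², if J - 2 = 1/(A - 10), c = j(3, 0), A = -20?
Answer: 231361/900 ≈ 257.07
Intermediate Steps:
c = 0
J = 59/30 (J = 2 + 1/(-20 - 10) = 2 + 1/(-30) = 2 - 1/30 = 59/30 ≈ 1.9667)
y = -59/30 (y = 0 - 1*59/30 = 0 - 59/30 = -59/30 ≈ -1.9667)
U = -59/30 ≈ -1.9667
(z + U)² = (18 - 59/30)² = (481/30)² = 231361/900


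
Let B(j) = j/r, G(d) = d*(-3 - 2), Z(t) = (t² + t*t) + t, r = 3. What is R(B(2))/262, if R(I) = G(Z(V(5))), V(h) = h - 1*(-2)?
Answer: -525/262 ≈ -2.0038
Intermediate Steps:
V(h) = 2 + h (V(h) = h + 2 = 2 + h)
Z(t) = t + 2*t² (Z(t) = (t² + t²) + t = 2*t² + t = t + 2*t²)
G(d) = -5*d (G(d) = d*(-5) = -5*d)
B(j) = j/3
R(I) = -525 (R(I) = -5*(2 + 5)*(1 + 2*(2 + 5)) = -35*(1 + 2*7) = -35*(1 + 14) = -35*15 = -5*105 = -525)
R(B(2))/262 = -525/262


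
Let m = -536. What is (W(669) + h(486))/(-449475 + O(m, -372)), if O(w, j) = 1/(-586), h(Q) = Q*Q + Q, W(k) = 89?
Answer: -138747806/263392351 ≈ -0.52677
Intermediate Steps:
h(Q) = Q + Q² (h(Q) = Q² + Q = Q + Q²)
O(w, j) = -1/586
(W(669) + h(486))/(-449475 + O(m, -372)) = (89 + 486*(1 + 486))/(-449475 - 1/586) = (89 + 486*487)/(-263392351/586) = (89 + 236682)*(-586/263392351) = 236771*(-586/263392351) = -138747806/263392351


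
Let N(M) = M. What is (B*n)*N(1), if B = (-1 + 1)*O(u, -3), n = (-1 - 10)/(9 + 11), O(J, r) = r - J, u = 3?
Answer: 0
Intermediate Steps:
n = -11/20 ≈ -0.55000
B = 0 (B = (-1 + 1)*(-3 - 1*3) = 0*(-3 - 3) = 0*(-6) = 0)
(B*n)*N(1) = (0*(-11/20))*1 = 0*1 = 0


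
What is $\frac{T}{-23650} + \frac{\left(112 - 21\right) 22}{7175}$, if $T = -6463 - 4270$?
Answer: $\frac{710609}{969650} \approx 0.73285$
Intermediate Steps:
$T = -10733$ ($T = -6463 - 4270 = -10733$)
$\frac{T}{-23650} + \frac{\left(112 - 21\right) 22}{7175} = - \frac{10733}{-23650} + \frac{\left(112 - 21\right) 22}{7175} = \left(-10733\right) \left(- \frac{1}{23650}\right) + 91 \cdot 22 \cdot \frac{1}{7175} = \frac{10733}{23650} + 2002 \cdot \frac{1}{7175} = \frac{10733}{23650} + \frac{286}{1025} = \frac{710609}{969650}$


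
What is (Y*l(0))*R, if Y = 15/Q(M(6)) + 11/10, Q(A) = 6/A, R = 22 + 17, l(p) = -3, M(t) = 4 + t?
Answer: -30537/10 ≈ -3053.7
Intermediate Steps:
R = 39
Y = 261/10 (Y = 15/((6/(4 + 6))) + 11/10 = 15/((6/10)) + 11*(⅒) = 15/((6*(⅒))) + 11/10 = 15/(⅗) + 11/10 = 15*(5/3) + 11/10 = 25 + 11/10 = 261/10 ≈ 26.100)
(Y*l(0))*R = ((261/10)*(-3))*39 = -783/10*39 = -30537/10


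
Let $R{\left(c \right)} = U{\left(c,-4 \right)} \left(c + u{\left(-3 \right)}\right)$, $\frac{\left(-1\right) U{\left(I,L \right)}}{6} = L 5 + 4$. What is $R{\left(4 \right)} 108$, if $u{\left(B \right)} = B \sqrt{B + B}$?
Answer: $41472 - 31104 i \sqrt{6} \approx 41472.0 - 76189.0 i$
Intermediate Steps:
$U{\left(I,L \right)} = -24 - 30 L$ ($U{\left(I,L \right)} = - 6 \left(L 5 + 4\right) = - 6 \left(5 L + 4\right) = - 6 \left(4 + 5 L\right) = -24 - 30 L$)
$u{\left(B \right)} = \sqrt{2} B^{\frac{3}{2}}$ ($u{\left(B \right)} = B \sqrt{2 B} = B \sqrt{2} \sqrt{B} = \sqrt{2} B^{\frac{3}{2}}$)
$R{\left(c \right)} = 96 c - 288 i \sqrt{6}$ ($R{\left(c \right)} = \left(-24 - -120\right) \left(c + \sqrt{2} \left(-3\right)^{\frac{3}{2}}\right) = \left(-24 + 120\right) \left(c + \sqrt{2} \left(- 3 i \sqrt{3}\right)\right) = 96 \left(c - 3 i \sqrt{6}\right) = 96 c - 288 i \sqrt{6}$)
$R{\left(4 \right)} 108 = \left(96 \cdot 4 - 288 i \sqrt{6}\right) 108 = \left(384 - 288 i \sqrt{6}\right) 108 = 41472 - 31104 i \sqrt{6}$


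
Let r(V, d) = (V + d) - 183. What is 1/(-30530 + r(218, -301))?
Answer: -1/30796 ≈ -3.2472e-5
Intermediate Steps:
r(V, d) = -183 + V + d
1/(-30530 + r(218, -301)) = 1/(-30530 + (-183 + 218 - 301)) = 1/(-30530 - 266) = 1/(-30796) = -1/30796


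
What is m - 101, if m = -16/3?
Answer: -319/3 ≈ -106.33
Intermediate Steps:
m = -16/3 (m = (⅓)*(-16) = -16/3 ≈ -5.3333)
m - 101 = -16/3 - 101 = -319/3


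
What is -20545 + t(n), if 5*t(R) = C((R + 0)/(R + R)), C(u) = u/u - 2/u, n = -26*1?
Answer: -102728/5 ≈ -20546.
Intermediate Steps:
n = -26
C(u) = 1 - 2/u
t(R) = -3/5 (t(R) = ((-2 + (R + 0)/(R + R))/(((R + 0)/(R + R))))/5 = ((-2 + R/((2*R)))/((R/((2*R)))))/5 = ((-2 + R*(1/(2*R)))/((R*(1/(2*R)))))/5 = ((-2 + 1/2)/(1/2))/5 = (2*(-3/2))/5 = (1/5)*(-3) = -3/5)
-20545 + t(n) = -20545 - 3/5 = -102728/5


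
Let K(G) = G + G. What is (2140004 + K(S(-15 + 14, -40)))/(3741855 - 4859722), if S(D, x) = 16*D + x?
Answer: -2139892/1117867 ≈ -1.9143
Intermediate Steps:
S(D, x) = x + 16*D
K(G) = 2*G
(2140004 + K(S(-15 + 14, -40)))/(3741855 - 4859722) = (2140004 + 2*(-40 + 16*(-15 + 14)))/(3741855 - 4859722) = (2140004 + 2*(-40 + 16*(-1)))/(-1117867) = (2140004 + 2*(-40 - 16))*(-1/1117867) = (2140004 + 2*(-56))*(-1/1117867) = (2140004 - 112)*(-1/1117867) = 2139892*(-1/1117867) = -2139892/1117867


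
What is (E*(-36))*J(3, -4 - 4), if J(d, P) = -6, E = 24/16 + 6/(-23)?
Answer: 6156/23 ≈ 267.65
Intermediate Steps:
E = 57/46 (E = 24*(1/16) + 6*(-1/23) = 3/2 - 6/23 = 57/46 ≈ 1.2391)
(E*(-36))*J(3, -4 - 4) = ((57/46)*(-36))*(-6) = -1026/23*(-6) = 6156/23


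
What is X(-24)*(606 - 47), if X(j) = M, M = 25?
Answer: 13975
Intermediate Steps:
X(j) = 25
X(-24)*(606 - 47) = 25*(606 - 47) = 25*559 = 13975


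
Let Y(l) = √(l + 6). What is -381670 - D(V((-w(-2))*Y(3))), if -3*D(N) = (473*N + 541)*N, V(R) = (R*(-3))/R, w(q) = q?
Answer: -380792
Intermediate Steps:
Y(l) = √(6 + l)
V(R) = -3 (V(R) = (-3*R)/R = -3)
D(N) = -N*(541 + 473*N)/3 (D(N) = -(473*N + 541)*N/3 = -(541 + 473*N)*N/3 = -N*(541 + 473*N)/3)
-381670 - D(V((-w(-2))*Y(3))) = -381670 - (-1)*(-3)*(541 + 473*(-3))/3 = -381670 - (-1)*(-3)*(541 - 1419)/3 = -381670 - (-1)*(-3)*(-878)/3 = -381670 - 1*(-878) = -381670 + 878 = -380792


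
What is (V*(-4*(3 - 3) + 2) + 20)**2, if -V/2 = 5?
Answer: 0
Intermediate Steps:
V = -10 (V = -2*5 = -10)
(V*(-4*(3 - 3) + 2) + 20)**2 = (-10*(-4*(3 - 3) + 2) + 20)**2 = (-10*(-4*0 + 2) + 20)**2 = (-10*(0 + 2) + 20)**2 = (-10*2 + 20)**2 = (-20 + 20)**2 = 0**2 = 0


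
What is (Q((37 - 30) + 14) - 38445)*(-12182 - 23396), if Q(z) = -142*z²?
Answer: 3595761726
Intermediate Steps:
(Q((37 - 30) + 14) - 38445)*(-12182 - 23396) = (-142*((37 - 30) + 14)² - 38445)*(-12182 - 23396) = (-142*(7 + 14)² - 38445)*(-35578) = (-142*21² - 38445)*(-35578) = (-142*441 - 38445)*(-35578) = (-62622 - 38445)*(-35578) = -101067*(-35578) = 3595761726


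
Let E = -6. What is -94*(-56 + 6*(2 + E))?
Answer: 7520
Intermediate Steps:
-94*(-56 + 6*(2 + E)) = -94*(-56 + 6*(2 - 6)) = -94*(-56 + 6*(-4)) = -94*(-56 - 24) = -94*(-80) = 7520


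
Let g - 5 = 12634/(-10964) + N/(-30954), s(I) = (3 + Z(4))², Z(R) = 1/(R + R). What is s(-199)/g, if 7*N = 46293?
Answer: 61866083125/23021924416 ≈ 2.6873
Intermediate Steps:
N = 46293/7 (N = (⅐)*46293 = 46293/7 ≈ 6613.3)
Z(R) = 1/(2*R)
s(I) = 625/64 (s(I) = (3 + (½)/4)² = (3 + (½)*(¼))² = (3 + ⅛)² = (25/8)² = 625/64)
g = 359717569/98985733 (g = 5 + (12634/(-10964) + (46293/7)/(-30954)) = 5 + (12634*(-1/10964) + (46293/7)*(-1/30954)) = 5 + (-6317/5482 - 15431/72226) = 5 - 135211096/98985733 = 359717569/98985733 ≈ 3.6340)
s(-199)/g = 625/(64*(359717569/98985733)) = (625/64)*(98985733/359717569) = 61866083125/23021924416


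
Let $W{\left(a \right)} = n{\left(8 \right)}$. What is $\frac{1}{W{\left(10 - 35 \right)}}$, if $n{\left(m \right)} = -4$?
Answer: $- \frac{1}{4} \approx -0.25$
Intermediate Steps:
$W{\left(a \right)} = -4$
$\frac{1}{W{\left(10 - 35 \right)}} = \frac{1}{-4} = - \frac{1}{4}$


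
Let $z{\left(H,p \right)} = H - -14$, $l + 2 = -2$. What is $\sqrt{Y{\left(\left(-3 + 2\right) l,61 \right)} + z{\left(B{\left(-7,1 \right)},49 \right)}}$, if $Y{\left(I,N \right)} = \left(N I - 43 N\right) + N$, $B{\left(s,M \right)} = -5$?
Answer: $i \sqrt{2309} \approx 48.052 i$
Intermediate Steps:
$l = -4$ ($l = -2 - 2 = -4$)
$Y{\left(I,N \right)} = - 42 N + I N$ ($Y{\left(I,N \right)} = \left(I N - 43 N\right) + N = \left(- 43 N + I N\right) + N = - 42 N + I N$)
$z{\left(H,p \right)} = 14 + H$ ($z{\left(H,p \right)} = H + 14 = 14 + H$)
$\sqrt{Y{\left(\left(-3 + 2\right) l,61 \right)} + z{\left(B{\left(-7,1 \right)},49 \right)}} = \sqrt{61 \left(-42 + \left(-3 + 2\right) \left(-4\right)\right) + \left(14 - 5\right)} = \sqrt{61 \left(-42 - -4\right) + 9} = \sqrt{61 \left(-42 + 4\right) + 9} = \sqrt{61 \left(-38\right) + 9} = \sqrt{-2318 + 9} = \sqrt{-2309} = i \sqrt{2309}$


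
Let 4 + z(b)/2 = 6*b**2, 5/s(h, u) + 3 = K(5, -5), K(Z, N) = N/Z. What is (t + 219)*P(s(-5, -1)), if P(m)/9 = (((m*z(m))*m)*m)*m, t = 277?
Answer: 7498125/64 ≈ 1.1716e+5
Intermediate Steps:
s(h, u) = -5/4 (s(h, u) = 5/(-3 - 5/5) = 5/(-3 - 5*1/5) = 5/(-3 - 1) = 5/(-4) = 5*(-1/4) = -5/4)
z(b) = -8 + 12*b**2 (z(b) = -8 + 2*(6*b**2) = -8 + 12*b**2)
P(m) = 9*m**4*(-8 + 12*m**2) (P(m) = 9*((((m*(-8 + 12*m**2))*m)*m)*m) = 9*(((m**2*(-8 + 12*m**2))*m)*m) = 9*((m**3*(-8 + 12*m**2))*m) = 9*(m**4*(-8 + 12*m**2)) = 9*m**4*(-8 + 12*m**2))
(t + 219)*P(s(-5, -1)) = (277 + 219)*((-5/4)**4*(-72 + 108*(-5/4)**2)) = 496*(625*(-72 + 108*(25/16))/256) = 496*(625*(-72 + 675/4)/256) = 496*((625/256)*(387/4)) = 496*(241875/1024) = 7498125/64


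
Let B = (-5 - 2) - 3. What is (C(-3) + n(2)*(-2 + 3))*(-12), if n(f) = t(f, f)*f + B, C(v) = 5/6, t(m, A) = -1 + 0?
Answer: 134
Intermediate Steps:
t(m, A) = -1
B = -10 (B = -7 - 3 = -10)
C(v) = ⅚ (C(v) = 5*(⅙) = ⅚)
n(f) = -10 - f (n(f) = -f - 10 = -10 - f)
(C(-3) + n(2)*(-2 + 3))*(-12) = (⅚ + (-10 - 1*2)*(-2 + 3))*(-12) = (⅚ + (-10 - 2)*1)*(-12) = (⅚ - 12*1)*(-12) = (⅚ - 12)*(-12) = -67/6*(-12) = 134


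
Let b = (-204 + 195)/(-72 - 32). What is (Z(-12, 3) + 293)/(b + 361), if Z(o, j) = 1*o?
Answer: 29224/37553 ≈ 0.77821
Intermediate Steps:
Z(o, j) = o
b = 9/104 (b = -9/(-104) = -9*(-1/104) = 9/104 ≈ 0.086538)
(Z(-12, 3) + 293)/(b + 361) = (-12 + 293)/(9/104 + 361) = 281/(37553/104) = 281*(104/37553) = 29224/37553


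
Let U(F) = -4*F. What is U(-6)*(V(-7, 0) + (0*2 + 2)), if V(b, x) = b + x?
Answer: -120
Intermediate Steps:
U(-6)*(V(-7, 0) + (0*2 + 2)) = (-4*(-6))*((-7 + 0) + (0*2 + 2)) = 24*(-7 + (0 + 2)) = 24*(-7 + 2) = 24*(-5) = -120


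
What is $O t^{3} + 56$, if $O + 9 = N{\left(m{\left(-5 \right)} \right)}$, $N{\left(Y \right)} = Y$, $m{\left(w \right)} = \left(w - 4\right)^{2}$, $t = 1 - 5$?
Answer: $-4552$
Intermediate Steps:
$t = -4$ ($t = 1 - 5 = -4$)
$m{\left(w \right)} = \left(-4 + w\right)^{2}$
$O = 72$ ($O = -9 + \left(-4 - 5\right)^{2} = -9 + \left(-9\right)^{2} = -9 + 81 = 72$)
$O t^{3} + 56 = 72 \left(-4\right)^{3} + 56 = 72 \left(-64\right) + 56 = -4608 + 56 = -4552$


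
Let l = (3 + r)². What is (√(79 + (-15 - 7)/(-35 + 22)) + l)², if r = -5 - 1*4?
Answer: (468 + √13637)²/169 ≈ 2023.5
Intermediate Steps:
r = -9 (r = -5 - 4 = -9)
l = 36 (l = (3 - 9)² = (-6)² = 36)
(√(79 + (-15 - 7)/(-35 + 22)) + l)² = (√(79 + (-15 - 7)/(-35 + 22)) + 36)² = (√(79 - 22/(-13)) + 36)² = (√(79 - 22*(-1/13)) + 36)² = (√(79 + 22/13) + 36)² = (√(1049/13) + 36)² = (√13637/13 + 36)² = (36 + √13637/13)²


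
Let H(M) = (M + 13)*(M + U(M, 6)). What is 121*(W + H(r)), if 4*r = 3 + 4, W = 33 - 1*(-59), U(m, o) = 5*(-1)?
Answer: 85305/16 ≈ 5331.6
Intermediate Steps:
U(m, o) = -5
W = 92 (W = 33 + 59 = 92)
r = 7/4 (r = (3 + 4)/4 = (1/4)*7 = 7/4 ≈ 1.7500)
H(M) = (-5 + M)*(13 + M) (H(M) = (M + 13)*(M - 5) = (13 + M)*(-5 + M) = (-5 + M)*(13 + M))
121*(W + H(r)) = 121*(92 + (-65 + (7/4)**2 + 8*(7/4))) = 121*(92 + (-65 + 49/16 + 14)) = 121*(92 - 767/16) = 121*(705/16) = 85305/16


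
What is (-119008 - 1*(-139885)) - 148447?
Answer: -127570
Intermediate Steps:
(-119008 - 1*(-139885)) - 148447 = (-119008 + 139885) - 148447 = 20877 - 148447 = -127570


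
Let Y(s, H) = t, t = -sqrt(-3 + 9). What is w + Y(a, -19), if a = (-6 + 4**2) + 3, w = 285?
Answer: 285 - sqrt(6) ≈ 282.55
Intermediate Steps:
a = 13 (a = (-6 + 16) + 3 = 10 + 3 = 13)
t = -sqrt(6) ≈ -2.4495
Y(s, H) = -sqrt(6)
w + Y(a, -19) = 285 - sqrt(6)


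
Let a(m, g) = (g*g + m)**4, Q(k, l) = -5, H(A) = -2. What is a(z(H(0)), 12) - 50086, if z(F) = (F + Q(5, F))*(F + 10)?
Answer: 59919450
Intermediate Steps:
z(F) = (-5 + F)*(10 + F) (z(F) = (F - 5)*(F + 10) = (-5 + F)*(10 + F))
a(m, g) = (m + g**2)**4 (a(m, g) = (g**2 + m)**4 = (m + g**2)**4)
a(z(H(0)), 12) - 50086 = ((-50 + (-2)**2 + 5*(-2)) + 12**2)**4 - 50086 = ((-50 + 4 - 10) + 144)**4 - 50086 = (-56 + 144)**4 - 50086 = 88**4 - 50086 = 59969536 - 50086 = 59919450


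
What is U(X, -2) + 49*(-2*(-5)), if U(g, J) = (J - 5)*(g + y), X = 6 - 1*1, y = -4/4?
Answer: 462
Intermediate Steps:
y = -1 (y = -4*1/4 = -1)
X = 5 (X = 6 - 1 = 5)
U(g, J) = (-1 + g)*(-5 + J) (U(g, J) = (J - 5)*(g - 1) = (-5 + J)*(-1 + g) = (-1 + g)*(-5 + J))
U(X, -2) + 49*(-2*(-5)) = (5 - 1*(-2) - 5*5 - 2*5) + 49*(-2*(-5)) = (5 + 2 - 25 - 10) + 49*10 = -28 + 490 = 462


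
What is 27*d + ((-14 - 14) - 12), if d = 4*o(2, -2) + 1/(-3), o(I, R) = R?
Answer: -265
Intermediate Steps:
d = -25/3 (d = 4*(-2) + 1/(-3) = -8 - 1/3 = -25/3 ≈ -8.3333)
27*d + ((-14 - 14) - 12) = 27*(-25/3) + ((-14 - 14) - 12) = -225 + (-28 - 12) = -225 - 40 = -265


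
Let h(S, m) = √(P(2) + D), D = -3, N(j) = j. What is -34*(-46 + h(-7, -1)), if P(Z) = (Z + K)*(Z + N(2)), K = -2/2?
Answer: 1530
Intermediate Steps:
K = -1 (K = -2*½ = -1)
P(Z) = (-1 + Z)*(2 + Z) (P(Z) = (Z - 1)*(Z + 2) = (-1 + Z)*(2 + Z))
h(S, m) = 1 (h(S, m) = √((-2 + 2 + 2²) - 3) = √((-2 + 2 + 4) - 3) = √(4 - 3) = √1 = 1)
-34*(-46 + h(-7, -1)) = -34*(-46 + 1) = -34*(-45) = 1530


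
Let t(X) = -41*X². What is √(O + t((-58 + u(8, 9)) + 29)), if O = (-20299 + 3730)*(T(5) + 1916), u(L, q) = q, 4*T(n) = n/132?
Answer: I*√61492705109/44 ≈ 5635.8*I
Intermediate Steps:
T(n) = n/528 (T(n) = (n/132)/4 = n/528)
O = -5587359519/176 (O = (-20299 + 3730)*((1/528)*5 + 1916) = -16569*(5/528 + 1916) = -16569*1011653/528 = -5587359519/176 ≈ -3.1746e+7)
√(O + t((-58 + u(8, 9)) + 29)) = √(-5587359519/176 - 41*((-58 + 9) + 29)²) = √(-5587359519/176 - 41*(-49 + 29)²) = √(-5587359519/176 - 41*(-20)²) = √(-5587359519/176 - 41*400) = √(-5587359519/176 - 16400) = √(-5590245919/176) = I*√61492705109/44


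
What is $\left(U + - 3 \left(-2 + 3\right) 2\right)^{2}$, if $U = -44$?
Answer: $2500$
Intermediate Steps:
$\left(U + - 3 \left(-2 + 3\right) 2\right)^{2} = \left(-44 + - 3 \left(-2 + 3\right) 2\right)^{2} = \left(-44 + \left(-3\right) 1 \cdot 2\right)^{2} = \left(-44 - 6\right)^{2} = \left(-50\right)^{2} = 2500$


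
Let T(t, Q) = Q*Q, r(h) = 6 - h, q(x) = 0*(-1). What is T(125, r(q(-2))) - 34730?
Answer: -34694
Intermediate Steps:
q(x) = 0
T(t, Q) = Q**2
T(125, r(q(-2))) - 34730 = (6 - 1*0)**2 - 34730 = (6 + 0)**2 - 34730 = 6**2 - 34730 = 36 - 34730 = -34694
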